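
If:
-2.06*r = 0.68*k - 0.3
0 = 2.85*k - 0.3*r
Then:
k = 0.01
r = 0.14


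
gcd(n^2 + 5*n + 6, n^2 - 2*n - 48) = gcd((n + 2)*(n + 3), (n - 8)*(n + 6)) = 1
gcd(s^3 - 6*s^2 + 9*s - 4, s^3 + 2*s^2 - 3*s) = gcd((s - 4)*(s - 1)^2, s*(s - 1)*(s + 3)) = s - 1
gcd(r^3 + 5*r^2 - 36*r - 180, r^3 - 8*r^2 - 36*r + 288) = r^2 - 36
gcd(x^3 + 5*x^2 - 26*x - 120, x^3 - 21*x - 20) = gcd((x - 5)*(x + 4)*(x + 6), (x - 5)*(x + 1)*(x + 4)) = x^2 - x - 20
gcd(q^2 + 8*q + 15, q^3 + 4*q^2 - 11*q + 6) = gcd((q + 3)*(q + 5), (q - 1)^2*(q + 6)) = 1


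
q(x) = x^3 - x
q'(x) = 3*x^2 - 1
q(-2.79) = -18.93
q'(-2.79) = 22.35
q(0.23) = -0.22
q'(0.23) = -0.84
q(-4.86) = -109.93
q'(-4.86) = 69.86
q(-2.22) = -8.72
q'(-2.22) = 13.79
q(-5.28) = -141.92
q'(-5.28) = 82.64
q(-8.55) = -616.48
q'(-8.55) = 218.31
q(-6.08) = -218.68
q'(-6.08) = 109.90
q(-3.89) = -54.97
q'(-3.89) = 44.40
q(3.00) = 24.00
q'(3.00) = 26.00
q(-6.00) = -210.00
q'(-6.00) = 107.00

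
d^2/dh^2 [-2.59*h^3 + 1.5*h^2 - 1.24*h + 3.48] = 3.0 - 15.54*h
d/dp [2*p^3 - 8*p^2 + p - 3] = 6*p^2 - 16*p + 1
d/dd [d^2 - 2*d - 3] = 2*d - 2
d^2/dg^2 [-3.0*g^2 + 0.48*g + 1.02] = -6.00000000000000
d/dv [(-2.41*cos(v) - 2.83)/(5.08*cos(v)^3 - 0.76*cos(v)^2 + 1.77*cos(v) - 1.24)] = (-24.4856*cos(v)^3 - 41.2976*cos(v)^2 + 4.3016*cos(v) - 7.9975)*sin(v)/(25.8064*cos(v)^6 - 7.7216*cos(v)^5 + 18.5608*cos(v)^4 - 15.2888*cos(v)^3 + 5.0177*cos(v)^2 - 4.3896*cos(v) + 1.5376)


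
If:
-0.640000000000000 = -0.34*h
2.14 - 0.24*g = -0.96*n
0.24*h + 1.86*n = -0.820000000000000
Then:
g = 6.18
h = 1.88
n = -0.68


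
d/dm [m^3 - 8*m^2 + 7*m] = 3*m^2 - 16*m + 7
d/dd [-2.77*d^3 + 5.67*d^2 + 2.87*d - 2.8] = -8.31*d^2 + 11.34*d + 2.87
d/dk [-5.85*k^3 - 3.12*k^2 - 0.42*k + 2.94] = -17.55*k^2 - 6.24*k - 0.42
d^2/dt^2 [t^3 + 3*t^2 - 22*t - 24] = 6*t + 6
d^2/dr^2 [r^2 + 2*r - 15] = 2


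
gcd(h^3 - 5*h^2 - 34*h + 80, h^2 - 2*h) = h - 2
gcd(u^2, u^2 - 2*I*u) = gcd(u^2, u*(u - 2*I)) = u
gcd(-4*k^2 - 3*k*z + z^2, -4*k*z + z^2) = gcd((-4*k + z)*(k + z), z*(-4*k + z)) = -4*k + z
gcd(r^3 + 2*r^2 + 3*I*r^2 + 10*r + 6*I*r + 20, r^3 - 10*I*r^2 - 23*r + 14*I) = r - 2*I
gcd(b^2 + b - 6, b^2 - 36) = 1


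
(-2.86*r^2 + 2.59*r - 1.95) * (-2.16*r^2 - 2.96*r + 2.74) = 6.1776*r^4 + 2.8712*r^3 - 11.2908*r^2 + 12.8686*r - 5.343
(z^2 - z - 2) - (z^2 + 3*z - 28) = 26 - 4*z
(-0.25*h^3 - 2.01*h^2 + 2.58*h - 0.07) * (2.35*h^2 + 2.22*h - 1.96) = -0.5875*h^5 - 5.2785*h^4 + 2.0908*h^3 + 9.5027*h^2 - 5.2122*h + 0.1372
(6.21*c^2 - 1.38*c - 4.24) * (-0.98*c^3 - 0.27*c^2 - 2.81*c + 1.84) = -6.0858*c^5 - 0.3243*c^4 - 12.9223*c^3 + 16.449*c^2 + 9.3752*c - 7.8016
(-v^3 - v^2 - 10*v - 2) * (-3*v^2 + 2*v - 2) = 3*v^5 + v^4 + 30*v^3 - 12*v^2 + 16*v + 4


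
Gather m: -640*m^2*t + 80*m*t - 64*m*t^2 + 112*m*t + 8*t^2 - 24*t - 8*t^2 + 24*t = -640*m^2*t + m*(-64*t^2 + 192*t)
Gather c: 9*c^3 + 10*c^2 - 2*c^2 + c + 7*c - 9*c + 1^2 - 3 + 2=9*c^3 + 8*c^2 - c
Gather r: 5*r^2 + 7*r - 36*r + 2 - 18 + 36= 5*r^2 - 29*r + 20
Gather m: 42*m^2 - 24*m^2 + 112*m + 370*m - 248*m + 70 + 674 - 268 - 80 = 18*m^2 + 234*m + 396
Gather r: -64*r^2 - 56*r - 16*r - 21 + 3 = -64*r^2 - 72*r - 18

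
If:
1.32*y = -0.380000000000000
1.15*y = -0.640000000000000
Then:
No Solution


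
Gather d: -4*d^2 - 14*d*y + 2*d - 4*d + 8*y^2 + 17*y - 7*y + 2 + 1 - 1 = -4*d^2 + d*(-14*y - 2) + 8*y^2 + 10*y + 2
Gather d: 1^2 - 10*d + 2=3 - 10*d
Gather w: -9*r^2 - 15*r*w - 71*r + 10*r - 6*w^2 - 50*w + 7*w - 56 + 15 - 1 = -9*r^2 - 61*r - 6*w^2 + w*(-15*r - 43) - 42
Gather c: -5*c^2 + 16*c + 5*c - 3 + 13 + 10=-5*c^2 + 21*c + 20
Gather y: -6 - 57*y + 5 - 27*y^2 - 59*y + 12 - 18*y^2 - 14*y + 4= -45*y^2 - 130*y + 15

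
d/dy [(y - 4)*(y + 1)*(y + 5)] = 3*y^2 + 4*y - 19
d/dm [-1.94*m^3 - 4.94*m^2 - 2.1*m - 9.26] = -5.82*m^2 - 9.88*m - 2.1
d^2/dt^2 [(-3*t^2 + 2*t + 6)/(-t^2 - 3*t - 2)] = 2*(-11*t^3 - 36*t^2 - 42*t - 18)/(t^6 + 9*t^5 + 33*t^4 + 63*t^3 + 66*t^2 + 36*t + 8)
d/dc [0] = 0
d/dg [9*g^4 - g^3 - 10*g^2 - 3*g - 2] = 36*g^3 - 3*g^2 - 20*g - 3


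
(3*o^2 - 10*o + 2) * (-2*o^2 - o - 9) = -6*o^4 + 17*o^3 - 21*o^2 + 88*o - 18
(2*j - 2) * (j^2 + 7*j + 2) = 2*j^3 + 12*j^2 - 10*j - 4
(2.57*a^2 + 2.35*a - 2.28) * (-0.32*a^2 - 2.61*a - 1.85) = -0.8224*a^4 - 7.4597*a^3 - 10.1584*a^2 + 1.6033*a + 4.218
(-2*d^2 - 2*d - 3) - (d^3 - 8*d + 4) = -d^3 - 2*d^2 + 6*d - 7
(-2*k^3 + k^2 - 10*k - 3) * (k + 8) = -2*k^4 - 15*k^3 - 2*k^2 - 83*k - 24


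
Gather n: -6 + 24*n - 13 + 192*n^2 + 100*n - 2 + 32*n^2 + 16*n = 224*n^2 + 140*n - 21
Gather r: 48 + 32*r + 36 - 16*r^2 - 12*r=-16*r^2 + 20*r + 84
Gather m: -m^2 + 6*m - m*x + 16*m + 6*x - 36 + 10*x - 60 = -m^2 + m*(22 - x) + 16*x - 96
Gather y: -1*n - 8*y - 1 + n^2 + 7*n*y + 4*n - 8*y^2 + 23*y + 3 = n^2 + 3*n - 8*y^2 + y*(7*n + 15) + 2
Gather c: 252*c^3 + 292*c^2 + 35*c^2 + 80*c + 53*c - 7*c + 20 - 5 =252*c^3 + 327*c^2 + 126*c + 15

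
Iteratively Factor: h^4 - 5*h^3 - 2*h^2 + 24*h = (h - 3)*(h^3 - 2*h^2 - 8*h) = (h - 4)*(h - 3)*(h^2 + 2*h) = (h - 4)*(h - 3)*(h + 2)*(h)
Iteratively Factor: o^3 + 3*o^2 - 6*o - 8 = (o + 1)*(o^2 + 2*o - 8) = (o + 1)*(o + 4)*(o - 2)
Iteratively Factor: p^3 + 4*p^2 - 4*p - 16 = (p + 2)*(p^2 + 2*p - 8) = (p - 2)*(p + 2)*(p + 4)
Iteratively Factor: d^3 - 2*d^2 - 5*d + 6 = (d + 2)*(d^2 - 4*d + 3) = (d - 1)*(d + 2)*(d - 3)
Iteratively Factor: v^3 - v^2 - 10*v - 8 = (v + 2)*(v^2 - 3*v - 4) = (v + 1)*(v + 2)*(v - 4)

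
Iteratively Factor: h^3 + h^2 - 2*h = (h - 1)*(h^2 + 2*h) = h*(h - 1)*(h + 2)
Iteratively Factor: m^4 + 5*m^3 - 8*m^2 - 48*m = (m)*(m^3 + 5*m^2 - 8*m - 48) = m*(m - 3)*(m^2 + 8*m + 16) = m*(m - 3)*(m + 4)*(m + 4)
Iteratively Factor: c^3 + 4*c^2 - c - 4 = (c + 4)*(c^2 - 1) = (c + 1)*(c + 4)*(c - 1)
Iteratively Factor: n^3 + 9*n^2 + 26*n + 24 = (n + 3)*(n^2 + 6*n + 8) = (n + 3)*(n + 4)*(n + 2)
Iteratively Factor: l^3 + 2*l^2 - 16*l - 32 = (l + 2)*(l^2 - 16) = (l + 2)*(l + 4)*(l - 4)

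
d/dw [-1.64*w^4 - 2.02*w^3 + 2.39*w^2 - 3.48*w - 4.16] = -6.56*w^3 - 6.06*w^2 + 4.78*w - 3.48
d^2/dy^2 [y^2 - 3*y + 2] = 2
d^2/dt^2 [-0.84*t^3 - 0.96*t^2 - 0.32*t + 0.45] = -5.04*t - 1.92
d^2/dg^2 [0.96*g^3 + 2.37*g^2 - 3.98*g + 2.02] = 5.76*g + 4.74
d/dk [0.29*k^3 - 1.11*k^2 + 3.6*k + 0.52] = 0.87*k^2 - 2.22*k + 3.6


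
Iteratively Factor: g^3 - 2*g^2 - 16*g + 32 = (g + 4)*(g^2 - 6*g + 8) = (g - 4)*(g + 4)*(g - 2)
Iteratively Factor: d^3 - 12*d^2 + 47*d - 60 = (d - 4)*(d^2 - 8*d + 15) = (d - 4)*(d - 3)*(d - 5)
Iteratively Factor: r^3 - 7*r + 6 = (r - 1)*(r^2 + r - 6) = (r - 2)*(r - 1)*(r + 3)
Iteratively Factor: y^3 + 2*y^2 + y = (y)*(y^2 + 2*y + 1) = y*(y + 1)*(y + 1)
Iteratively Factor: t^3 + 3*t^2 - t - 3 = (t + 1)*(t^2 + 2*t - 3) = (t - 1)*(t + 1)*(t + 3)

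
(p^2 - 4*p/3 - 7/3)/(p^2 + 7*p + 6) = (p - 7/3)/(p + 6)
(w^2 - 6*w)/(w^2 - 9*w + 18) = w/(w - 3)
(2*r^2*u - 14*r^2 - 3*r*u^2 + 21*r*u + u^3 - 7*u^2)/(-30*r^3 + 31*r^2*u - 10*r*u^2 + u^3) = (-r*u + 7*r + u^2 - 7*u)/(15*r^2 - 8*r*u + u^2)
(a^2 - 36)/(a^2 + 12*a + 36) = (a - 6)/(a + 6)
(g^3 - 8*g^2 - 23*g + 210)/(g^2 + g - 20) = (g^2 - 13*g + 42)/(g - 4)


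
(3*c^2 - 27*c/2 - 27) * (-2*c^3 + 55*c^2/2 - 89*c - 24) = -6*c^5 + 219*c^4/2 - 2337*c^3/4 + 387*c^2 + 2727*c + 648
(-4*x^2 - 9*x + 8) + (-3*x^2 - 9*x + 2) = -7*x^2 - 18*x + 10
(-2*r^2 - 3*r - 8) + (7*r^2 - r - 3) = 5*r^2 - 4*r - 11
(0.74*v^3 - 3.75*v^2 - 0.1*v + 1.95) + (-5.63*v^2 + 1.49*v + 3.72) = 0.74*v^3 - 9.38*v^2 + 1.39*v + 5.67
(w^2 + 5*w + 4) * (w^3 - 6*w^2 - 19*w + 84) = w^5 - w^4 - 45*w^3 - 35*w^2 + 344*w + 336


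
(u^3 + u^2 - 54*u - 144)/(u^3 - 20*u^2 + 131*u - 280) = (u^2 + 9*u + 18)/(u^2 - 12*u + 35)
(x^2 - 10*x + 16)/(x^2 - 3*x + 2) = (x - 8)/(x - 1)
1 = 1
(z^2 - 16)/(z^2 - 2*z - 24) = (z - 4)/(z - 6)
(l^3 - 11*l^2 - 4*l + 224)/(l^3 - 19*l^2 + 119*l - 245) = (l^2 - 4*l - 32)/(l^2 - 12*l + 35)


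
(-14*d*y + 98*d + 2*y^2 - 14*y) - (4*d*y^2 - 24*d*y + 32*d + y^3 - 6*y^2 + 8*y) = -4*d*y^2 + 10*d*y + 66*d - y^3 + 8*y^2 - 22*y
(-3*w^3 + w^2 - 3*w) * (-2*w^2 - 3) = 6*w^5 - 2*w^4 + 15*w^3 - 3*w^2 + 9*w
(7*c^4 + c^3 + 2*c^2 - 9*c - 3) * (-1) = -7*c^4 - c^3 - 2*c^2 + 9*c + 3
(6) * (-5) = -30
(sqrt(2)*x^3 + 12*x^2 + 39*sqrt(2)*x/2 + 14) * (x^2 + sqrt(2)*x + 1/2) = sqrt(2)*x^5 + 14*x^4 + 32*sqrt(2)*x^3 + 59*x^2 + 95*sqrt(2)*x/4 + 7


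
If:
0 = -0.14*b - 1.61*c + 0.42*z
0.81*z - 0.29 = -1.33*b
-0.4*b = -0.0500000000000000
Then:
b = 0.12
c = 0.03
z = 0.15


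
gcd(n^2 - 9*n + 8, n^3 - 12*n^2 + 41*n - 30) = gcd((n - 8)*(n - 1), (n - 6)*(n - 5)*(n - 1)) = n - 1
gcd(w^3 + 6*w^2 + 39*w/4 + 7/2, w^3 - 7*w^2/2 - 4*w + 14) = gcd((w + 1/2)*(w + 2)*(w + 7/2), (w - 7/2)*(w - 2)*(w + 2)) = w + 2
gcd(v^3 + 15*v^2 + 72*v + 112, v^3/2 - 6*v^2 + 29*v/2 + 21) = 1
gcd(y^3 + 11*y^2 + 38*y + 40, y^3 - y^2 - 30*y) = y + 5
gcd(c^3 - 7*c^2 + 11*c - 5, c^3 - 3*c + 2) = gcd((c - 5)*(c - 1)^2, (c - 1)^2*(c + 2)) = c^2 - 2*c + 1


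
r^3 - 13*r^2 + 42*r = r*(r - 7)*(r - 6)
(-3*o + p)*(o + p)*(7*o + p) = -21*o^3 - 17*o^2*p + 5*o*p^2 + p^3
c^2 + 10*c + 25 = (c + 5)^2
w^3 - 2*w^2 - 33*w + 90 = (w - 5)*(w - 3)*(w + 6)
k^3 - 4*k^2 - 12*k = k*(k - 6)*(k + 2)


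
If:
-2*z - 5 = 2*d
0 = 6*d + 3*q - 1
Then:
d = -z - 5/2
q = 2*z + 16/3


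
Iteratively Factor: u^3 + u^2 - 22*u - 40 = (u - 5)*(u^2 + 6*u + 8) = (u - 5)*(u + 2)*(u + 4)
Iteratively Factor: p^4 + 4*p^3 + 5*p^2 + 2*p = (p + 1)*(p^3 + 3*p^2 + 2*p) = (p + 1)^2*(p^2 + 2*p) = (p + 1)^2*(p + 2)*(p)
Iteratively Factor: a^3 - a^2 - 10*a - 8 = (a - 4)*(a^2 + 3*a + 2) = (a - 4)*(a + 1)*(a + 2)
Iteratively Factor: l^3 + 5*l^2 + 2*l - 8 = (l - 1)*(l^2 + 6*l + 8) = (l - 1)*(l + 2)*(l + 4)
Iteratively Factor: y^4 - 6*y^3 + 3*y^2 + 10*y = (y)*(y^3 - 6*y^2 + 3*y + 10) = y*(y + 1)*(y^2 - 7*y + 10) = y*(y - 5)*(y + 1)*(y - 2)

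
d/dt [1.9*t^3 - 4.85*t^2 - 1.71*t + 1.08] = 5.7*t^2 - 9.7*t - 1.71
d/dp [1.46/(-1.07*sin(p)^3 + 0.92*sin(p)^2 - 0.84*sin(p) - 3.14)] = (4.6866*sin(p)^2 - 2.6864*sin(p) + 1.2264)*cos(p)/(1.07*sin(p)^3 - 0.92*sin(p)^2 + 0.84*sin(p) + 3.14)^2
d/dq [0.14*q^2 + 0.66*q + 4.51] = 0.28*q + 0.66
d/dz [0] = 0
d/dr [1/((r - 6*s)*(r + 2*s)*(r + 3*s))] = (-(r - 6*s)*(r + 2*s) - (r - 6*s)*(r + 3*s) - (r + 2*s)*(r + 3*s))/((r - 6*s)^2*(r + 2*s)^2*(r + 3*s)^2)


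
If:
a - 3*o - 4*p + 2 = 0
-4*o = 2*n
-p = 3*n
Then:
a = 9*p/2 - 2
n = -p/3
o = p/6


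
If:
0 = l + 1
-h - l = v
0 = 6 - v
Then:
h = -5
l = -1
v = 6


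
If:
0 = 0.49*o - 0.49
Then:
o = 1.00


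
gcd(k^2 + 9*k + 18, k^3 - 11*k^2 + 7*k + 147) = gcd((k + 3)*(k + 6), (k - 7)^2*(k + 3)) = k + 3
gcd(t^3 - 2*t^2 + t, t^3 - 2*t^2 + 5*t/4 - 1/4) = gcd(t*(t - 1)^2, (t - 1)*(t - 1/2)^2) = t - 1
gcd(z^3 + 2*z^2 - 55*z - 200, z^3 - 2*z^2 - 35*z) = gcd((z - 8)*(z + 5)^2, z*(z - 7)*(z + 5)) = z + 5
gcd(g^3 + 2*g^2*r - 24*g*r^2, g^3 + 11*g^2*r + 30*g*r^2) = g^2 + 6*g*r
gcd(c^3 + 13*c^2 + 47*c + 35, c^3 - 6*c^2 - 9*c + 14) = 1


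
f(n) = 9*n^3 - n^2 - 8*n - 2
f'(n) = 27*n^2 - 2*n - 8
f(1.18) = 1.95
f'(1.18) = 27.23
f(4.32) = 670.37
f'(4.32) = 487.24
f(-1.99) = -60.97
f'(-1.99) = 102.90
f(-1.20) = -9.39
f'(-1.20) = 33.28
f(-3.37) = -330.85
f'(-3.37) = 305.38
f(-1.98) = -59.94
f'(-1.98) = 101.81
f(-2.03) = -65.17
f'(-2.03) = 107.32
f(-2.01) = -63.05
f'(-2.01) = 105.10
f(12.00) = 15310.00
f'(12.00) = 3856.00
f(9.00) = 6406.00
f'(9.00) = 2161.00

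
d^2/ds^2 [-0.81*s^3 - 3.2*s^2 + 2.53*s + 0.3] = -4.86*s - 6.4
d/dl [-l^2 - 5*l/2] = -2*l - 5/2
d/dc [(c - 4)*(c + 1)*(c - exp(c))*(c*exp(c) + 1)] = (1 - exp(c))*(c - 4)*(c + 1)*(c*exp(c) + 1) + (c - 4)*(c + 1)^2*(c - exp(c))*exp(c) + (c - 4)*(c - exp(c))*(c*exp(c) + 1) + (c + 1)*(c - exp(c))*(c*exp(c) + 1)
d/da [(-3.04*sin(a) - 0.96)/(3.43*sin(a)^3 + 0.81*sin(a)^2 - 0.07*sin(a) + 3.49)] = (20.8544*sin(a)^3 + 12.3408*sin(a)^2 + 1.5552*sin(a) - 10.6768)*cos(a)/(11.7649*sin(a)^6 + 5.5566*sin(a)^5 + 0.1759*sin(a)^4 + 23.828*sin(a)^3 + 5.6587*sin(a)^2 - 0.4886*sin(a) + 12.1801)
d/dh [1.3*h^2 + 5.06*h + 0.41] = 2.6*h + 5.06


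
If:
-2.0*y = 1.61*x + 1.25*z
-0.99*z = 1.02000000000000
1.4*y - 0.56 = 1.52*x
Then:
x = 0.13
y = 0.54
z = -1.03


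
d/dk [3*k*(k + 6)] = 6*k + 18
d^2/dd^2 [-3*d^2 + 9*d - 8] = -6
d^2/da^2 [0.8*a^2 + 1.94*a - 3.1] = 1.60000000000000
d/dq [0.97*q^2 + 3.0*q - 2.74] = 1.94*q + 3.0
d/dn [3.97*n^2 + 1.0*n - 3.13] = 7.94*n + 1.0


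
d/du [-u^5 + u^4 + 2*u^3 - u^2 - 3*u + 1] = -5*u^4 + 4*u^3 + 6*u^2 - 2*u - 3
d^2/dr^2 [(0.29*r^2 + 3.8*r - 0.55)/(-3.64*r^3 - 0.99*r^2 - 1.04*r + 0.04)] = (-7.684768*r^6 - 302.09088*r^5 + 11.872224*r^4 + 53.039512*r^3 + 9.018546*r^2 + 2.97528*r + 0.916232)/(48.228544*r^9 + 39.351312*r^8 + 52.041444*r^7 + 21.866811*r^6 + 14.00412*r^5 + 2.186196*r^4 + 0.895232*r^3 - 0.12504*r^2 + 0.004992*r - 6.4e-5)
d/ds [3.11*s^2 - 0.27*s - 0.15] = 6.22*s - 0.27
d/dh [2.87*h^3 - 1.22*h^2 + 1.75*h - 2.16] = 8.61*h^2 - 2.44*h + 1.75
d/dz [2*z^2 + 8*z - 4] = 4*z + 8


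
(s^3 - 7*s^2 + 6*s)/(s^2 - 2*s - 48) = s*(-s^2 + 7*s - 6)/(-s^2 + 2*s + 48)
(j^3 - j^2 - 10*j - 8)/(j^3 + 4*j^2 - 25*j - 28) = (j + 2)/(j + 7)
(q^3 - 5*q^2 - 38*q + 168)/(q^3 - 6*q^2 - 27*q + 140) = (q + 6)/(q + 5)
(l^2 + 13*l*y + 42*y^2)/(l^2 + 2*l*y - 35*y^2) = (-l - 6*y)/(-l + 5*y)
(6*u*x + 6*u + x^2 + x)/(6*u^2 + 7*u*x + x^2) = (x + 1)/(u + x)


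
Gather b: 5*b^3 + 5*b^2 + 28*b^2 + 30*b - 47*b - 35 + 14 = 5*b^3 + 33*b^2 - 17*b - 21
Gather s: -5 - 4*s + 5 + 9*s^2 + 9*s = 9*s^2 + 5*s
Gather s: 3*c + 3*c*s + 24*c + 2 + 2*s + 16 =27*c + s*(3*c + 2) + 18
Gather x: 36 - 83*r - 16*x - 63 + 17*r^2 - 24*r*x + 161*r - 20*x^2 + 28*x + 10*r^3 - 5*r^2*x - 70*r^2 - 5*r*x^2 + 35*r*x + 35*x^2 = 10*r^3 - 53*r^2 + 78*r + x^2*(15 - 5*r) + x*(-5*r^2 + 11*r + 12) - 27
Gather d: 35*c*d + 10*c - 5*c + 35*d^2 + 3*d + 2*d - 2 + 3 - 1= 5*c + 35*d^2 + d*(35*c + 5)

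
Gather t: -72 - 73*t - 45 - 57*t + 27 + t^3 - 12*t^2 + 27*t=t^3 - 12*t^2 - 103*t - 90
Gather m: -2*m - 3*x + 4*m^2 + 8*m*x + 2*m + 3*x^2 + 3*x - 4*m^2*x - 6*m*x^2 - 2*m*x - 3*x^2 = m^2*(4 - 4*x) + m*(-6*x^2 + 6*x)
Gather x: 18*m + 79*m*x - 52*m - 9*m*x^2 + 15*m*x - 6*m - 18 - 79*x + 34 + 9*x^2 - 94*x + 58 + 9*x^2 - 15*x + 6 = -40*m + x^2*(18 - 9*m) + x*(94*m - 188) + 80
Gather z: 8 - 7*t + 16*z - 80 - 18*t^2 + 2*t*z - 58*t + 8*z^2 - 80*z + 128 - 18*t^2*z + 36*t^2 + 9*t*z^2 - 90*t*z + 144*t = 18*t^2 + 79*t + z^2*(9*t + 8) + z*(-18*t^2 - 88*t - 64) + 56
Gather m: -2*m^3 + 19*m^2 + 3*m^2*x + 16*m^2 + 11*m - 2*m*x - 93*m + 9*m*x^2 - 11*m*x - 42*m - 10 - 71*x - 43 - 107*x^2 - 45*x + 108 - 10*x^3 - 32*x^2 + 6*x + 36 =-2*m^3 + m^2*(3*x + 35) + m*(9*x^2 - 13*x - 124) - 10*x^3 - 139*x^2 - 110*x + 91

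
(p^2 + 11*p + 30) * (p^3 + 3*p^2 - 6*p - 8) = p^5 + 14*p^4 + 57*p^3 + 16*p^2 - 268*p - 240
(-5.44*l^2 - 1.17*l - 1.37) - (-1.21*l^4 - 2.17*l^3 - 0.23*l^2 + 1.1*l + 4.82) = 1.21*l^4 + 2.17*l^3 - 5.21*l^2 - 2.27*l - 6.19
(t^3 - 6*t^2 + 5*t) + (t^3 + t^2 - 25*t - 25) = 2*t^3 - 5*t^2 - 20*t - 25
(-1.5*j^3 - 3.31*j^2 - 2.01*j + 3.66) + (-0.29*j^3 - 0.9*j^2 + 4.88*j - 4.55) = -1.79*j^3 - 4.21*j^2 + 2.87*j - 0.89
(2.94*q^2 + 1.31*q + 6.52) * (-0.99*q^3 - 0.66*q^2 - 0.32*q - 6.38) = -2.9106*q^5 - 3.2373*q^4 - 8.2602*q^3 - 23.4796*q^2 - 10.4442*q - 41.5976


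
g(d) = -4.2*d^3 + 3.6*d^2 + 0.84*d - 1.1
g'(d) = -12.6*d^2 + 7.2*d + 0.84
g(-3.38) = 199.37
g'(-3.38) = -167.44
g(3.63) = -151.51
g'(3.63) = -139.05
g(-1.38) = 15.63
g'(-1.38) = -33.09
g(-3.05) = 148.99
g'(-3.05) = -138.33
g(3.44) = -126.58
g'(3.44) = -123.50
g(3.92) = -195.48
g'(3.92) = -164.55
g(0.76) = -0.23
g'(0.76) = -0.97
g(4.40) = -285.48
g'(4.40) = -211.42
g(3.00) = -79.58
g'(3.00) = -90.96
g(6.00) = -773.66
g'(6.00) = -409.56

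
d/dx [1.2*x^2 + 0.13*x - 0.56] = 2.4*x + 0.13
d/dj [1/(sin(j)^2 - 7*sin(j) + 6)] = (7 - 2*sin(j))*cos(j)/(sin(j)^2 - 7*sin(j) + 6)^2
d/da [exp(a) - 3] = exp(a)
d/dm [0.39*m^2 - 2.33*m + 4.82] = 0.78*m - 2.33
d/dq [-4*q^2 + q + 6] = 1 - 8*q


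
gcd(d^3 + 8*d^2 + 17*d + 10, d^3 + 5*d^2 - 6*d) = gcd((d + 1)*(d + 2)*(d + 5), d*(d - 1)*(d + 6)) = 1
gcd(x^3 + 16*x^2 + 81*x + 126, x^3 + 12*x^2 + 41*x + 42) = x^2 + 10*x + 21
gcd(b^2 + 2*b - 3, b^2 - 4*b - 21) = b + 3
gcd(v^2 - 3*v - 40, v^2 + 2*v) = 1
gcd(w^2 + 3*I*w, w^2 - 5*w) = w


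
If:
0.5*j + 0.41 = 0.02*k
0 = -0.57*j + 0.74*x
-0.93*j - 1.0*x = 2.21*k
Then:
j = -0.80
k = 0.61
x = -0.61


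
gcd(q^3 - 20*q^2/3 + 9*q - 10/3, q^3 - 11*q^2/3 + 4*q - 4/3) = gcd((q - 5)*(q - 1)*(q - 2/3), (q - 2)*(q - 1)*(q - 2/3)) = q^2 - 5*q/3 + 2/3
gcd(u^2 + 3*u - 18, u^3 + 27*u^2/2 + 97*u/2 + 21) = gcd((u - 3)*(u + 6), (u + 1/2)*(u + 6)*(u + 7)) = u + 6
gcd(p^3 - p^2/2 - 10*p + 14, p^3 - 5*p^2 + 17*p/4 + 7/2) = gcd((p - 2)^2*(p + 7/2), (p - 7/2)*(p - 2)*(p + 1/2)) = p - 2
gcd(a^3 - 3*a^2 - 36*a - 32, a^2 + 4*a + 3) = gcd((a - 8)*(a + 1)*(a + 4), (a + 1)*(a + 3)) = a + 1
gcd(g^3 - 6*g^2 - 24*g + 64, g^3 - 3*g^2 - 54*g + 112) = g^2 - 10*g + 16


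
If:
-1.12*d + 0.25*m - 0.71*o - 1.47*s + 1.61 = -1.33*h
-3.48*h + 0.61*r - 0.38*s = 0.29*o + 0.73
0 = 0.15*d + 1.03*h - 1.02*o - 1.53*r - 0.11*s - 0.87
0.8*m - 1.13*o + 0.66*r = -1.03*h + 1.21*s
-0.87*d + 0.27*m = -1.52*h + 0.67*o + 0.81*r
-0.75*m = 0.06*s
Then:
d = 0.53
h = -0.19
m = -0.09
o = -1.38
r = 0.19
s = 1.18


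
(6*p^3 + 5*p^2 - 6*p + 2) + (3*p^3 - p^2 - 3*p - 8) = 9*p^3 + 4*p^2 - 9*p - 6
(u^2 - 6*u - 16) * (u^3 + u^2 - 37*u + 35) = u^5 - 5*u^4 - 59*u^3 + 241*u^2 + 382*u - 560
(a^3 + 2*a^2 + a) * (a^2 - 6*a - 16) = a^5 - 4*a^4 - 27*a^3 - 38*a^2 - 16*a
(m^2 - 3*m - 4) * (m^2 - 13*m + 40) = m^4 - 16*m^3 + 75*m^2 - 68*m - 160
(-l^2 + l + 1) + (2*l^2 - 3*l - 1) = l^2 - 2*l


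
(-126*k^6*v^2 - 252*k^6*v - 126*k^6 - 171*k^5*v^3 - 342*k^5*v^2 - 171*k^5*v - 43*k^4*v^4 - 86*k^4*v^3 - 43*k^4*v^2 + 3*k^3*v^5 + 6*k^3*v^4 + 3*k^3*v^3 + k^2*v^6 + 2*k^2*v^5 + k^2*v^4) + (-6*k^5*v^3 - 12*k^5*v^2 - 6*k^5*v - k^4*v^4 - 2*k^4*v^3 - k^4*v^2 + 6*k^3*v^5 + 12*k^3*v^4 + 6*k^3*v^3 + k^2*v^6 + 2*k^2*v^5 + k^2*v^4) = -126*k^6*v^2 - 252*k^6*v - 126*k^6 - 177*k^5*v^3 - 354*k^5*v^2 - 177*k^5*v - 44*k^4*v^4 - 88*k^4*v^3 - 44*k^4*v^2 + 9*k^3*v^5 + 18*k^3*v^4 + 9*k^3*v^3 + 2*k^2*v^6 + 4*k^2*v^5 + 2*k^2*v^4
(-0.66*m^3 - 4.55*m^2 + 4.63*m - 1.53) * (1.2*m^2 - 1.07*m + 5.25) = -0.792*m^5 - 4.7538*m^4 + 6.9595*m^3 - 30.6776*m^2 + 25.9446*m - 8.0325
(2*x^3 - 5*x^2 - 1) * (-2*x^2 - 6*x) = -4*x^5 - 2*x^4 + 30*x^3 + 2*x^2 + 6*x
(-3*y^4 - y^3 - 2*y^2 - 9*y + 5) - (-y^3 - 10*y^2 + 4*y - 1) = -3*y^4 + 8*y^2 - 13*y + 6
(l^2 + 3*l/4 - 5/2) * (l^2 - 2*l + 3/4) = l^4 - 5*l^3/4 - 13*l^2/4 + 89*l/16 - 15/8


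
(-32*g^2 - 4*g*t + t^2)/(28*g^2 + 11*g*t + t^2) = (-8*g + t)/(7*g + t)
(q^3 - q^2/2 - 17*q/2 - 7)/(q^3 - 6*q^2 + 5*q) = (2*q^3 - q^2 - 17*q - 14)/(2*q*(q^2 - 6*q + 5))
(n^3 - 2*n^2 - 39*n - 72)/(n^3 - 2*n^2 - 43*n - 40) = (n^2 + 6*n + 9)/(n^2 + 6*n + 5)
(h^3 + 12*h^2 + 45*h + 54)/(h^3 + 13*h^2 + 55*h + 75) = (h^2 + 9*h + 18)/(h^2 + 10*h + 25)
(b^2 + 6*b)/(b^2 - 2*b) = (b + 6)/(b - 2)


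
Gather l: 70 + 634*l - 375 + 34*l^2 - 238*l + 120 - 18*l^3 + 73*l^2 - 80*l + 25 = -18*l^3 + 107*l^2 + 316*l - 160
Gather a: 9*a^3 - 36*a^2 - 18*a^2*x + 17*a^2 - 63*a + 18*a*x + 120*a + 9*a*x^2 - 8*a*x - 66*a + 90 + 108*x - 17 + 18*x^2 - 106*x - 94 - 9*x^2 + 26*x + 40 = 9*a^3 + a^2*(-18*x - 19) + a*(9*x^2 + 10*x - 9) + 9*x^2 + 28*x + 19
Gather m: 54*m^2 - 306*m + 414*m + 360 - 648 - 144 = 54*m^2 + 108*m - 432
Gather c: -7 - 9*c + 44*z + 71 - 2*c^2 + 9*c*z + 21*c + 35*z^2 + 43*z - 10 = -2*c^2 + c*(9*z + 12) + 35*z^2 + 87*z + 54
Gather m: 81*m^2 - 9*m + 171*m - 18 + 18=81*m^2 + 162*m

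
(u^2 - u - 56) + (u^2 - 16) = 2*u^2 - u - 72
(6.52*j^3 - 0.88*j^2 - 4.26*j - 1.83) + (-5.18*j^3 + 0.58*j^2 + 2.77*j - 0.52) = 1.34*j^3 - 0.3*j^2 - 1.49*j - 2.35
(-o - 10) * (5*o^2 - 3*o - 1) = -5*o^3 - 47*o^2 + 31*o + 10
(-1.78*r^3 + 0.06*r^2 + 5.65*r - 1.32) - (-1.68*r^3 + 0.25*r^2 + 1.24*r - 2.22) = -0.1*r^3 - 0.19*r^2 + 4.41*r + 0.9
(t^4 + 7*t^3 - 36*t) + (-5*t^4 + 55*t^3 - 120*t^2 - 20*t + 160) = -4*t^4 + 62*t^3 - 120*t^2 - 56*t + 160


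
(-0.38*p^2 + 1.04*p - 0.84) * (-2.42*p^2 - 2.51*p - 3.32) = 0.9196*p^4 - 1.563*p^3 + 0.684*p^2 - 1.3444*p + 2.7888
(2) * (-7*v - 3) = -14*v - 6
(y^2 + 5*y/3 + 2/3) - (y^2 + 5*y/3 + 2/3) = 0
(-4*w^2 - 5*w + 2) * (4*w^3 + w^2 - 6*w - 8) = -16*w^5 - 24*w^4 + 27*w^3 + 64*w^2 + 28*w - 16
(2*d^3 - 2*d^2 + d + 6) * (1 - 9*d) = -18*d^4 + 20*d^3 - 11*d^2 - 53*d + 6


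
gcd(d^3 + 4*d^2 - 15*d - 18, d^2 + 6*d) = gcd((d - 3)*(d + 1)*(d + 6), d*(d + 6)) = d + 6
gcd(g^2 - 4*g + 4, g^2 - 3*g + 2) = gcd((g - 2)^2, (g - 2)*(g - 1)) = g - 2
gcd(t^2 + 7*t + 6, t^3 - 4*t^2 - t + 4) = t + 1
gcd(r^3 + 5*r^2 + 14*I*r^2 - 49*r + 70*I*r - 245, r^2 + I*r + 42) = r + 7*I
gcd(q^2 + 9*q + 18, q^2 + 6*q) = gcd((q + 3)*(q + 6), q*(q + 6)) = q + 6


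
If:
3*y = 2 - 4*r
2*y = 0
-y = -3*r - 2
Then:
No Solution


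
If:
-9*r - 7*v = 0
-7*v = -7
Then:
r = -7/9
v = 1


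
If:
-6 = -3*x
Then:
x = 2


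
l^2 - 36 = (l - 6)*(l + 6)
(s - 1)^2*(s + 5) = s^3 + 3*s^2 - 9*s + 5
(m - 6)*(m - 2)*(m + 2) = m^3 - 6*m^2 - 4*m + 24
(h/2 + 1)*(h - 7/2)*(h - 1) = h^3/2 - 5*h^2/4 - 11*h/4 + 7/2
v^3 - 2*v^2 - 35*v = v*(v - 7)*(v + 5)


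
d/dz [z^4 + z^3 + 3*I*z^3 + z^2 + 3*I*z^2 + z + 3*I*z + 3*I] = 4*z^3 + z^2*(3 + 9*I) + z*(2 + 6*I) + 1 + 3*I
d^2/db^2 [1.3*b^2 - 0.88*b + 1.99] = 2.60000000000000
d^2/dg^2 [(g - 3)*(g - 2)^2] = 6*g - 14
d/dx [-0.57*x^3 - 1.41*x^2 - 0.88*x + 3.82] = -1.71*x^2 - 2.82*x - 0.88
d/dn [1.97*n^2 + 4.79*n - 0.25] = 3.94*n + 4.79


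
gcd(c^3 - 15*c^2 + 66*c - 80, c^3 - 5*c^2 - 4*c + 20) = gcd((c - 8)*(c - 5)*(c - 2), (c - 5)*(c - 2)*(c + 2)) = c^2 - 7*c + 10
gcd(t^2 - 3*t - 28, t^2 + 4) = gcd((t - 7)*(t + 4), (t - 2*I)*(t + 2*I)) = 1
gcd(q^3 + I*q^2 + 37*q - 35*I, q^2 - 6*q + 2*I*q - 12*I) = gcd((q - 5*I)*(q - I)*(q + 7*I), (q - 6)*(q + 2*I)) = 1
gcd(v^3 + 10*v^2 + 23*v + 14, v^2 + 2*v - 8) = 1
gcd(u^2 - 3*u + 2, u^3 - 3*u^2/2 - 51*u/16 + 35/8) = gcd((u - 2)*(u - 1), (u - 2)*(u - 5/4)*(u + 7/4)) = u - 2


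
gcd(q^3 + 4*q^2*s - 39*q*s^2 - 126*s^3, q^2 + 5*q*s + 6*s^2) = q + 3*s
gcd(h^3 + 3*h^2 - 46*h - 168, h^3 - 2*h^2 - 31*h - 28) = h^2 - 3*h - 28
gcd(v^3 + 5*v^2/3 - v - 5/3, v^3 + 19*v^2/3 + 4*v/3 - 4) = v + 1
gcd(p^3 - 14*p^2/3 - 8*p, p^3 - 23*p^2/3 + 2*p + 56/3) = p + 4/3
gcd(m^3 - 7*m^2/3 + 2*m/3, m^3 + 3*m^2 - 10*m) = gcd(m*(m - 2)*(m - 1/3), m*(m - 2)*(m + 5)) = m^2 - 2*m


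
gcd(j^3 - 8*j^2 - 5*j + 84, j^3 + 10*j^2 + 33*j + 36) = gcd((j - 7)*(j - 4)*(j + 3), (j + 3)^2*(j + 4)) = j + 3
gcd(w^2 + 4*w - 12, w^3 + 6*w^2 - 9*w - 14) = w - 2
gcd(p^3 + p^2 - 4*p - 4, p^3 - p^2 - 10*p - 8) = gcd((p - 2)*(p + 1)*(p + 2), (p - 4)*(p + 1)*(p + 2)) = p^2 + 3*p + 2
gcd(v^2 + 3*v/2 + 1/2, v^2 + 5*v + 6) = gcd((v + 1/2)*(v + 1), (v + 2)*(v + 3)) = 1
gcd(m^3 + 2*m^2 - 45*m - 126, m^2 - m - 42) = m^2 - m - 42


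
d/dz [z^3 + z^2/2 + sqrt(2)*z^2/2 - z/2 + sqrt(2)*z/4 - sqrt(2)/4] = 3*z^2 + z + sqrt(2)*z - 1/2 + sqrt(2)/4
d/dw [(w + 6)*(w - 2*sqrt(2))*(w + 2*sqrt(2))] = 3*w^2 + 12*w - 8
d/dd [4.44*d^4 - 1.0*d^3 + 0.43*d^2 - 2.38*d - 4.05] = 17.76*d^3 - 3.0*d^2 + 0.86*d - 2.38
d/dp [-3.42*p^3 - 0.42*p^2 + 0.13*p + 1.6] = -10.26*p^2 - 0.84*p + 0.13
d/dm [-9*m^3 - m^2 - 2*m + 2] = -27*m^2 - 2*m - 2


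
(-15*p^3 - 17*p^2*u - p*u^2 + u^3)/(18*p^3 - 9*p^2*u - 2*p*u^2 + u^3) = (-5*p^2 - 4*p*u + u^2)/(6*p^2 - 5*p*u + u^2)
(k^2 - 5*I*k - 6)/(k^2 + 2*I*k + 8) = (k - 3*I)/(k + 4*I)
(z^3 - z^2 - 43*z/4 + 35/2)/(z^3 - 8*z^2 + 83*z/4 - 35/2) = (2*z + 7)/(2*z - 7)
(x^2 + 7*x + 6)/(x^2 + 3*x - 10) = (x^2 + 7*x + 6)/(x^2 + 3*x - 10)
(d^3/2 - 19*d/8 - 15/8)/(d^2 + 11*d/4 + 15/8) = (2*d^2 - 3*d - 5)/(4*d + 5)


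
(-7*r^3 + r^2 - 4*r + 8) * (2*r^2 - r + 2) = -14*r^5 + 9*r^4 - 23*r^3 + 22*r^2 - 16*r + 16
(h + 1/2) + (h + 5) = 2*h + 11/2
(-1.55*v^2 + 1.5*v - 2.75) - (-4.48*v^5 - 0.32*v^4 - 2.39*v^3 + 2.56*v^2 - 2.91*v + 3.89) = 4.48*v^5 + 0.32*v^4 + 2.39*v^3 - 4.11*v^2 + 4.41*v - 6.64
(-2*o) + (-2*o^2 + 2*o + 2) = 2 - 2*o^2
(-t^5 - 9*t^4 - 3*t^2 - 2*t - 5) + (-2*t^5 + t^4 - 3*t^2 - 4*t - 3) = -3*t^5 - 8*t^4 - 6*t^2 - 6*t - 8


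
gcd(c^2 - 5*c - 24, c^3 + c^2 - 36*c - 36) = 1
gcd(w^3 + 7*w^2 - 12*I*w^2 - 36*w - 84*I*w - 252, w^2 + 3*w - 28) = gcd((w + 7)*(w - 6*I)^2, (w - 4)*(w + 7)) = w + 7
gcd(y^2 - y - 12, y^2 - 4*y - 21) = y + 3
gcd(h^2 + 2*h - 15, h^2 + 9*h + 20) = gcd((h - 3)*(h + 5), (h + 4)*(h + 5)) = h + 5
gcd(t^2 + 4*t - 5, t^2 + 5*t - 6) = t - 1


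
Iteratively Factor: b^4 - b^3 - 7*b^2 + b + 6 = (b - 3)*(b^3 + 2*b^2 - b - 2) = (b - 3)*(b + 1)*(b^2 + b - 2) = (b - 3)*(b - 1)*(b + 1)*(b + 2)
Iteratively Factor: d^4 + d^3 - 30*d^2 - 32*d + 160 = (d + 4)*(d^3 - 3*d^2 - 18*d + 40) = (d - 2)*(d + 4)*(d^2 - d - 20) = (d - 2)*(d + 4)^2*(d - 5)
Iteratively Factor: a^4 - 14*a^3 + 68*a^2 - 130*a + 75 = (a - 3)*(a^3 - 11*a^2 + 35*a - 25) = (a - 5)*(a - 3)*(a^2 - 6*a + 5) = (a - 5)*(a - 3)*(a - 1)*(a - 5)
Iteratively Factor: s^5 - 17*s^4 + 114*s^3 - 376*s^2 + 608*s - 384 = (s - 4)*(s^4 - 13*s^3 + 62*s^2 - 128*s + 96) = (s - 4)*(s - 2)*(s^3 - 11*s^2 + 40*s - 48) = (s - 4)^2*(s - 2)*(s^2 - 7*s + 12) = (s - 4)^2*(s - 3)*(s - 2)*(s - 4)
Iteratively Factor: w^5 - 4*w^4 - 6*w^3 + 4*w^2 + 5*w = (w - 1)*(w^4 - 3*w^3 - 9*w^2 - 5*w) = w*(w - 1)*(w^3 - 3*w^2 - 9*w - 5) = w*(w - 1)*(w + 1)*(w^2 - 4*w - 5) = w*(w - 5)*(w - 1)*(w + 1)*(w + 1)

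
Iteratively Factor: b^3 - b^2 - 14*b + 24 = (b - 2)*(b^2 + b - 12) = (b - 2)*(b + 4)*(b - 3)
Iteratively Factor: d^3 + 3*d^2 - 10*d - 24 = (d + 4)*(d^2 - d - 6) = (d + 2)*(d + 4)*(d - 3)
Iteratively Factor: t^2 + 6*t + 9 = (t + 3)*(t + 3)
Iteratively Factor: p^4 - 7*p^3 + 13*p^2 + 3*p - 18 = (p - 2)*(p^3 - 5*p^2 + 3*p + 9) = (p - 2)*(p + 1)*(p^2 - 6*p + 9) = (p - 3)*(p - 2)*(p + 1)*(p - 3)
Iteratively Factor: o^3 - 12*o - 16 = (o + 2)*(o^2 - 2*o - 8) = (o + 2)^2*(o - 4)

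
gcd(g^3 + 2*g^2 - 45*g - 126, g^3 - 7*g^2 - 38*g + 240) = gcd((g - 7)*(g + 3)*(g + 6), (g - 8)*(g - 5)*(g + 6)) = g + 6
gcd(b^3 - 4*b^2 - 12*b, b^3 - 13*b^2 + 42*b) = b^2 - 6*b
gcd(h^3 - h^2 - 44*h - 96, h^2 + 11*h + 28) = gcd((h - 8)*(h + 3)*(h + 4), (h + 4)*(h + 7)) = h + 4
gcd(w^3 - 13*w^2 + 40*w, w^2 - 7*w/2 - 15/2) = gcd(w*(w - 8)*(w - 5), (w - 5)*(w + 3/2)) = w - 5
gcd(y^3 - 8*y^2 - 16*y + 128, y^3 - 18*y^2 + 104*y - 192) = y^2 - 12*y + 32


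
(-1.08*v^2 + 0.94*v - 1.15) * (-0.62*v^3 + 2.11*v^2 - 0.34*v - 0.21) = 0.6696*v^5 - 2.8616*v^4 + 3.0636*v^3 - 2.5193*v^2 + 0.1936*v + 0.2415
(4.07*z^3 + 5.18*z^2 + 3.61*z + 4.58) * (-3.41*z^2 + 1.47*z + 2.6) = -13.8787*z^5 - 11.6809*z^4 + 5.8865*z^3 + 3.1569*z^2 + 16.1186*z + 11.908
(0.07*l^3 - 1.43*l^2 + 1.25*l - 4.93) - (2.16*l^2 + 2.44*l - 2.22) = 0.07*l^3 - 3.59*l^2 - 1.19*l - 2.71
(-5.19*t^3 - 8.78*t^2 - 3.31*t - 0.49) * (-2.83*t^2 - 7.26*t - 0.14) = 14.6877*t^5 + 62.5268*t^4 + 73.8367*t^3 + 26.6465*t^2 + 4.0208*t + 0.0686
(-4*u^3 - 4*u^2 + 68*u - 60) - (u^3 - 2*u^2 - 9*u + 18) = -5*u^3 - 2*u^2 + 77*u - 78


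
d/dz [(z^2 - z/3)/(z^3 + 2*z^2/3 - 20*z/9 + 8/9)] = 3*(-9*z^3 - 18*z + 4)/(27*z^5 + 54*z^4 - 72*z^3 - 80*z^2 + 112*z - 32)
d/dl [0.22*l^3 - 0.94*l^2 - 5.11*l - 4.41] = 0.66*l^2 - 1.88*l - 5.11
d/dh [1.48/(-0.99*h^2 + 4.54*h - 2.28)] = (2.9304*h - 6.7192)/(0.99*h^2 - 4.54*h + 2.28)^2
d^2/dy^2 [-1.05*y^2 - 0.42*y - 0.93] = -2.10000000000000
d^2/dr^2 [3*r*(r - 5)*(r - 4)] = 18*r - 54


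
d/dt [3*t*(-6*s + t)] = -18*s + 6*t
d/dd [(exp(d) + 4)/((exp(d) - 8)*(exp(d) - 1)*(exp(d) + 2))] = (-2*exp(3*d) - 5*exp(2*d) + 56*exp(d) + 56)*exp(d)/(exp(6*d) - 14*exp(5*d) + 29*exp(4*d) + 172*exp(3*d) - 124*exp(2*d) - 320*exp(d) + 256)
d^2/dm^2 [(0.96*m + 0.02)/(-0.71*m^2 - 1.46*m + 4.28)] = (-(0.96*m + 0.02)*(1.42*m + 1.46)*(2.84*m + 2.92) + (4.0896*m + 2.8316)*(0.71*m^2 + 1.46*m - 4.28))/(0.71*m^2 + 1.46*m - 4.28)^3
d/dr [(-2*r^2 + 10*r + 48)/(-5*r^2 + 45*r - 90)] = 4*(-2*r^2 + 42*r - 153)/(5*(r^4 - 18*r^3 + 117*r^2 - 324*r + 324))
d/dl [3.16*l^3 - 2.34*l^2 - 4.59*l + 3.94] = 9.48*l^2 - 4.68*l - 4.59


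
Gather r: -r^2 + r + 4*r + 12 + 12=-r^2 + 5*r + 24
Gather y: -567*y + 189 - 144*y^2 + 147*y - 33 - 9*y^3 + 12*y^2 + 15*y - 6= -9*y^3 - 132*y^2 - 405*y + 150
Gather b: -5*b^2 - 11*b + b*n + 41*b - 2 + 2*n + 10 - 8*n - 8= -5*b^2 + b*(n + 30) - 6*n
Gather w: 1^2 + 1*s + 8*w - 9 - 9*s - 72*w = -8*s - 64*w - 8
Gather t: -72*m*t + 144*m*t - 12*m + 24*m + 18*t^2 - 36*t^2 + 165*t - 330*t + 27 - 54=12*m - 18*t^2 + t*(72*m - 165) - 27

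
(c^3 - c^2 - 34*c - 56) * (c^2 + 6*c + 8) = c^5 + 5*c^4 - 32*c^3 - 268*c^2 - 608*c - 448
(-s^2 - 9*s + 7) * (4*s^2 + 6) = -4*s^4 - 36*s^3 + 22*s^2 - 54*s + 42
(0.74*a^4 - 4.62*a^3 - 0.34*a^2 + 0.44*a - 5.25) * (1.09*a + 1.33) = 0.8066*a^5 - 4.0516*a^4 - 6.5152*a^3 + 0.0274*a^2 - 5.1373*a - 6.9825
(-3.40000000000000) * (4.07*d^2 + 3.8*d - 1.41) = -13.838*d^2 - 12.92*d + 4.794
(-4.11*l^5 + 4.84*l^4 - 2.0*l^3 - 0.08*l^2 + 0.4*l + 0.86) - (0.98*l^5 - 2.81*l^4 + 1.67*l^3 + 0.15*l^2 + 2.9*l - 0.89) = -5.09*l^5 + 7.65*l^4 - 3.67*l^3 - 0.23*l^2 - 2.5*l + 1.75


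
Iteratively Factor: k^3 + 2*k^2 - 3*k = (k)*(k^2 + 2*k - 3) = k*(k - 1)*(k + 3)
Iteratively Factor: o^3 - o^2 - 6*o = (o)*(o^2 - o - 6) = o*(o - 3)*(o + 2)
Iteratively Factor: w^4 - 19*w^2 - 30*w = (w)*(w^3 - 19*w - 30) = w*(w + 3)*(w^2 - 3*w - 10) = w*(w - 5)*(w + 3)*(w + 2)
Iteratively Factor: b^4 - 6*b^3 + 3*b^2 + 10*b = (b - 5)*(b^3 - b^2 - 2*b) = b*(b - 5)*(b^2 - b - 2) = b*(b - 5)*(b + 1)*(b - 2)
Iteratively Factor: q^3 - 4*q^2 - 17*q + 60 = (q + 4)*(q^2 - 8*q + 15) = (q - 3)*(q + 4)*(q - 5)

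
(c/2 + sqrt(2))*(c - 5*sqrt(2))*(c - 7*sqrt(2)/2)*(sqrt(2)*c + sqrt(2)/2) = sqrt(2)*c^4/2 - 13*c^3/2 + sqrt(2)*c^3/4 - 13*c^2/4 + sqrt(2)*c^2/2 + sqrt(2)*c/4 + 70*c + 35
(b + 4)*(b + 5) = b^2 + 9*b + 20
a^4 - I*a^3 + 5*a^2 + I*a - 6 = (a - 3*I)*(a + 2*I)*(-I*a - I)*(I*a - I)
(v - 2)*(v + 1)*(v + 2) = v^3 + v^2 - 4*v - 4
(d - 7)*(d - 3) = d^2 - 10*d + 21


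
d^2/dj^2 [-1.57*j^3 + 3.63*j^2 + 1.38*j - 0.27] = 7.26 - 9.42*j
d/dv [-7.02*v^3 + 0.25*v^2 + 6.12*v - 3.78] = -21.06*v^2 + 0.5*v + 6.12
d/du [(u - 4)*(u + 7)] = 2*u + 3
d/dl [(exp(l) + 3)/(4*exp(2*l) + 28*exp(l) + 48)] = -exp(l)/(4*exp(2*l) + 32*exp(l) + 64)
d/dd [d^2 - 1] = 2*d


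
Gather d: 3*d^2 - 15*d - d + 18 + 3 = 3*d^2 - 16*d + 21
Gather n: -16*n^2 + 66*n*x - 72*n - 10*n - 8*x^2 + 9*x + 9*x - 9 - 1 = -16*n^2 + n*(66*x - 82) - 8*x^2 + 18*x - 10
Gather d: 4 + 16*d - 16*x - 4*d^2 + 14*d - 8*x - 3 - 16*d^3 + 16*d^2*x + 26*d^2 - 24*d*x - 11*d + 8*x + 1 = -16*d^3 + d^2*(16*x + 22) + d*(19 - 24*x) - 16*x + 2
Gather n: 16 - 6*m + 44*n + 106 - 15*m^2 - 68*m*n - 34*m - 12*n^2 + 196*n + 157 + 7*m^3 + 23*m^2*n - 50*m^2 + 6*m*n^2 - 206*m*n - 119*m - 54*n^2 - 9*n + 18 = 7*m^3 - 65*m^2 - 159*m + n^2*(6*m - 66) + n*(23*m^2 - 274*m + 231) + 297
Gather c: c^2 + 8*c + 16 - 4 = c^2 + 8*c + 12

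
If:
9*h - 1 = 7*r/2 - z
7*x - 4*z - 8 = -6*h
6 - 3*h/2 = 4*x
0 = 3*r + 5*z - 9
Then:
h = 1388/2835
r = 80/63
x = 1244/945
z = 109/105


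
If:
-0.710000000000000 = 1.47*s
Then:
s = -0.48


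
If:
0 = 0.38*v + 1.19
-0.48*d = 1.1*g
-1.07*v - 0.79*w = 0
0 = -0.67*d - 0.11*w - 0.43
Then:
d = -1.34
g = 0.58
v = -3.13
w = 4.24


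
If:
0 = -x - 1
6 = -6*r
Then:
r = -1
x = -1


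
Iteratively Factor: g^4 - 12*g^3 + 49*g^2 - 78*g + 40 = (g - 4)*(g^3 - 8*g^2 + 17*g - 10) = (g - 4)*(g - 2)*(g^2 - 6*g + 5) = (g - 4)*(g - 2)*(g - 1)*(g - 5)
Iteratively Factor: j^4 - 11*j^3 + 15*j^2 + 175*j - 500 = (j - 5)*(j^3 - 6*j^2 - 15*j + 100) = (j - 5)*(j + 4)*(j^2 - 10*j + 25) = (j - 5)^2*(j + 4)*(j - 5)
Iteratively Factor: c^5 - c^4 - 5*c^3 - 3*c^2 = (c)*(c^4 - c^3 - 5*c^2 - 3*c) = c*(c - 3)*(c^3 + 2*c^2 + c) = c*(c - 3)*(c + 1)*(c^2 + c) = c*(c - 3)*(c + 1)^2*(c)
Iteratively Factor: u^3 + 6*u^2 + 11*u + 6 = (u + 2)*(u^2 + 4*u + 3) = (u + 2)*(u + 3)*(u + 1)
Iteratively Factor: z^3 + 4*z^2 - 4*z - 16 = (z + 4)*(z^2 - 4) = (z - 2)*(z + 4)*(z + 2)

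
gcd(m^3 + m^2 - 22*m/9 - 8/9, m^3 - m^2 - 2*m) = 1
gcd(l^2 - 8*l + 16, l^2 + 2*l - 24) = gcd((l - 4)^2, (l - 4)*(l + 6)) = l - 4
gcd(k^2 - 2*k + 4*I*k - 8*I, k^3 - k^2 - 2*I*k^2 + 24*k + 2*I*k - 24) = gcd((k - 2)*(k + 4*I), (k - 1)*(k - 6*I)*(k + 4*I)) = k + 4*I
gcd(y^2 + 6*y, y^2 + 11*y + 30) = y + 6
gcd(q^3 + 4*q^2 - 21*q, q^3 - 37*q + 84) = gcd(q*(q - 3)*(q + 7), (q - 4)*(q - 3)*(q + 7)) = q^2 + 4*q - 21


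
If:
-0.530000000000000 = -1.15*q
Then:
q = 0.46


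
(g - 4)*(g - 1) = g^2 - 5*g + 4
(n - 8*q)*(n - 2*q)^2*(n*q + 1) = n^4*q - 12*n^3*q^2 + n^3 + 36*n^2*q^3 - 12*n^2*q - 32*n*q^4 + 36*n*q^2 - 32*q^3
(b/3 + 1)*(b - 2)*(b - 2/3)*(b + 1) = b^4/3 + 4*b^3/9 - 19*b^2/9 - 8*b/9 + 4/3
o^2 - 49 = (o - 7)*(o + 7)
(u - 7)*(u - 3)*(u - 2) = u^3 - 12*u^2 + 41*u - 42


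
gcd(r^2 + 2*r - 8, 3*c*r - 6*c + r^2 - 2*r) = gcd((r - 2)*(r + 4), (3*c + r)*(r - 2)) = r - 2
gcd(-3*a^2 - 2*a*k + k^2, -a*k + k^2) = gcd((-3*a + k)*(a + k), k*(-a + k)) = 1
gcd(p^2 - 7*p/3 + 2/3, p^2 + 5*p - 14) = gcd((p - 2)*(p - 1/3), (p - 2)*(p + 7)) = p - 2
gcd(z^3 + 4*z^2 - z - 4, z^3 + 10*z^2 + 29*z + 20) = z^2 + 5*z + 4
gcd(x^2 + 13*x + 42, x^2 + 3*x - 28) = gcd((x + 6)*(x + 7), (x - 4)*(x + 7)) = x + 7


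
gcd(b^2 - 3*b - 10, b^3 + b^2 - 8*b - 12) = b + 2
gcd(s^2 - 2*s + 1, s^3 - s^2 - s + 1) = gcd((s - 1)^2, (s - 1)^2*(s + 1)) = s^2 - 2*s + 1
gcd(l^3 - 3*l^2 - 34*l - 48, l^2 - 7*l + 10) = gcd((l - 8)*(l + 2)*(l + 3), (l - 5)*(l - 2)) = 1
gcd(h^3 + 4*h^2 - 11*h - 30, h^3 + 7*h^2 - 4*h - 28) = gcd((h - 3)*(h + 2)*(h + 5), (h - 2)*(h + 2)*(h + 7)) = h + 2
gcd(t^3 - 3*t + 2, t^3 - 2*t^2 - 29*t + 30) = t - 1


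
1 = 1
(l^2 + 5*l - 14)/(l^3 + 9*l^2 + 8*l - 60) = (l + 7)/(l^2 + 11*l + 30)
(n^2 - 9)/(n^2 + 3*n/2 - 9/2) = 2*(n - 3)/(2*n - 3)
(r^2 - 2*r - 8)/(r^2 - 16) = (r + 2)/(r + 4)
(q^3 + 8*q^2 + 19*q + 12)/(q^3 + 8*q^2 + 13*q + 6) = (q^2 + 7*q + 12)/(q^2 + 7*q + 6)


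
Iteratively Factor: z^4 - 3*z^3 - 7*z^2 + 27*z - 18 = (z - 3)*(z^3 - 7*z + 6) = (z - 3)*(z - 2)*(z^2 + 2*z - 3) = (z - 3)*(z - 2)*(z + 3)*(z - 1)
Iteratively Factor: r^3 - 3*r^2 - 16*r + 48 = (r - 4)*(r^2 + r - 12) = (r - 4)*(r - 3)*(r + 4)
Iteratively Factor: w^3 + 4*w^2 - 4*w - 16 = (w + 4)*(w^2 - 4) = (w + 2)*(w + 4)*(w - 2)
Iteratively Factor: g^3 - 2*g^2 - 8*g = (g)*(g^2 - 2*g - 8) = g*(g + 2)*(g - 4)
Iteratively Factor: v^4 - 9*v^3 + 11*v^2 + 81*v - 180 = (v + 3)*(v^3 - 12*v^2 + 47*v - 60) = (v - 5)*(v + 3)*(v^2 - 7*v + 12) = (v - 5)*(v - 4)*(v + 3)*(v - 3)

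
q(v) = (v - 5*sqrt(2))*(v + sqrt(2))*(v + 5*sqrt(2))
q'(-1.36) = -48.30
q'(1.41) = -40.05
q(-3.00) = 65.02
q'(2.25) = -28.45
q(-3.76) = 84.13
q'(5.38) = 52.05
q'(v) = (v - 5*sqrt(2))*(v + sqrt(2)) + (v - 5*sqrt(2))*(v + 5*sqrt(2)) + (v + sqrt(2))*(v + 5*sqrt(2)) = 3*v^2 + 2*sqrt(2)*v - 50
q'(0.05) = -49.85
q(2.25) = -164.66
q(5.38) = -143.06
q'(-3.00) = -31.49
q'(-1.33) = -48.46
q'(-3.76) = -18.22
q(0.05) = -73.21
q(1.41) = -135.60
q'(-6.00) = 41.03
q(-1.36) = -2.61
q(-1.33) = -4.06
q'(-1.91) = -44.46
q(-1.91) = 22.98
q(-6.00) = 64.20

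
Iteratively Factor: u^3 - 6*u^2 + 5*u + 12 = (u + 1)*(u^2 - 7*u + 12) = (u - 3)*(u + 1)*(u - 4)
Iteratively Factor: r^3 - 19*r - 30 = (r + 3)*(r^2 - 3*r - 10) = (r + 2)*(r + 3)*(r - 5)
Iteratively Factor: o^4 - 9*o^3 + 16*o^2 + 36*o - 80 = (o + 2)*(o^3 - 11*o^2 + 38*o - 40) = (o - 5)*(o + 2)*(o^2 - 6*o + 8) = (o - 5)*(o - 4)*(o + 2)*(o - 2)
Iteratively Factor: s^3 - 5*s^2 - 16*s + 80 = (s + 4)*(s^2 - 9*s + 20) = (s - 5)*(s + 4)*(s - 4)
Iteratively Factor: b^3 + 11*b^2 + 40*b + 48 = (b + 4)*(b^2 + 7*b + 12) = (b + 3)*(b + 4)*(b + 4)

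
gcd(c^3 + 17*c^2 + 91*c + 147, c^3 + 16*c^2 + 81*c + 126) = c^2 + 10*c + 21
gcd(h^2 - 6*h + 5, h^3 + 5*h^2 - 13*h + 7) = h - 1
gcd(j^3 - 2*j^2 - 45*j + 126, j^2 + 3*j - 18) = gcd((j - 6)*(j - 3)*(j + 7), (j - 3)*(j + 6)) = j - 3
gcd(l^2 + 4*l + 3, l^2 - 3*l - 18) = l + 3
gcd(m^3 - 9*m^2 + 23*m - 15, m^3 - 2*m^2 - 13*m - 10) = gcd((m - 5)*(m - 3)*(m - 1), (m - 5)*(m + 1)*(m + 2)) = m - 5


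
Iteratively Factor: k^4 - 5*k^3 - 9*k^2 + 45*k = (k - 5)*(k^3 - 9*k) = (k - 5)*(k - 3)*(k^2 + 3*k) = (k - 5)*(k - 3)*(k + 3)*(k)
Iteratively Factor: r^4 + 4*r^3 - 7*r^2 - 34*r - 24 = (r - 3)*(r^3 + 7*r^2 + 14*r + 8) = (r - 3)*(r + 1)*(r^2 + 6*r + 8) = (r - 3)*(r + 1)*(r + 4)*(r + 2)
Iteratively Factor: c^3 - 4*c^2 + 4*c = (c)*(c^2 - 4*c + 4) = c*(c - 2)*(c - 2)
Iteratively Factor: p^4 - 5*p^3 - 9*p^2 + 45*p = (p - 3)*(p^3 - 2*p^2 - 15*p) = (p - 5)*(p - 3)*(p^2 + 3*p) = (p - 5)*(p - 3)*(p + 3)*(p)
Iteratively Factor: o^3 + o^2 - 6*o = (o)*(o^2 + o - 6) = o*(o - 2)*(o + 3)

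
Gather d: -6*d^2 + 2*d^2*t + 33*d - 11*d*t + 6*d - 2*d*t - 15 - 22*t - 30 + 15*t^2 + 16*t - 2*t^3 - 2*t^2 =d^2*(2*t - 6) + d*(39 - 13*t) - 2*t^3 + 13*t^2 - 6*t - 45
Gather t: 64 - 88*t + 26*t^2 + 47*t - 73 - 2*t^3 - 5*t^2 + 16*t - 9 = -2*t^3 + 21*t^2 - 25*t - 18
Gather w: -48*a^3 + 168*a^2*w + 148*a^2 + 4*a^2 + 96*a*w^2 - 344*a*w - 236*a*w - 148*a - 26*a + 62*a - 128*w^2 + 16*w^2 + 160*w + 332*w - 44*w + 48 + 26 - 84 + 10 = -48*a^3 + 152*a^2 - 112*a + w^2*(96*a - 112) + w*(168*a^2 - 580*a + 448)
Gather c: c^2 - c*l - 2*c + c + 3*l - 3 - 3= c^2 + c*(-l - 1) + 3*l - 6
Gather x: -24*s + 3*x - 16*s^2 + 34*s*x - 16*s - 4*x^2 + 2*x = -16*s^2 - 40*s - 4*x^2 + x*(34*s + 5)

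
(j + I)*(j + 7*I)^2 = j^3 + 15*I*j^2 - 63*j - 49*I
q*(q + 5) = q^2 + 5*q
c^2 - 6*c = c*(c - 6)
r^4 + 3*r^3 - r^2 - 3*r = r*(r - 1)*(r + 1)*(r + 3)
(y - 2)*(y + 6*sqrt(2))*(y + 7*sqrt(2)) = y^3 - 2*y^2 + 13*sqrt(2)*y^2 - 26*sqrt(2)*y + 84*y - 168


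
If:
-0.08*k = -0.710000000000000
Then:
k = 8.88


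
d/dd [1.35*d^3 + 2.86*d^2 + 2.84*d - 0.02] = 4.05*d^2 + 5.72*d + 2.84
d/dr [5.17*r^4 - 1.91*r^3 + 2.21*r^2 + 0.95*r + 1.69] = 20.68*r^3 - 5.73*r^2 + 4.42*r + 0.95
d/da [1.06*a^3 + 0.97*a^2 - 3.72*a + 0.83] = 3.18*a^2 + 1.94*a - 3.72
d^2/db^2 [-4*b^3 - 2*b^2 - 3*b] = -24*b - 4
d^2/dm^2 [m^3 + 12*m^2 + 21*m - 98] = 6*m + 24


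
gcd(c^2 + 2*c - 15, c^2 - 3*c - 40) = c + 5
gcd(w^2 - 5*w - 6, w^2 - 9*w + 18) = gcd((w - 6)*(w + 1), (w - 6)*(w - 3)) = w - 6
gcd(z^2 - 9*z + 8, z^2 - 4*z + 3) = z - 1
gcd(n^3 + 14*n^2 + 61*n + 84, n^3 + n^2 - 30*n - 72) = n^2 + 7*n + 12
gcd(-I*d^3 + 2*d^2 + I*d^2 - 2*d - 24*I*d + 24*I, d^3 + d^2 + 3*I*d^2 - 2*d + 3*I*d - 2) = 1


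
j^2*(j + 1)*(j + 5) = j^4 + 6*j^3 + 5*j^2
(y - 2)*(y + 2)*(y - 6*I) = y^3 - 6*I*y^2 - 4*y + 24*I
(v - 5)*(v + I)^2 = v^3 - 5*v^2 + 2*I*v^2 - v - 10*I*v + 5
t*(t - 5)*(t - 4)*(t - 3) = t^4 - 12*t^3 + 47*t^2 - 60*t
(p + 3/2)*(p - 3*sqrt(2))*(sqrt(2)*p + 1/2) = sqrt(2)*p^3 - 11*p^2/2 + 3*sqrt(2)*p^2/2 - 33*p/4 - 3*sqrt(2)*p/2 - 9*sqrt(2)/4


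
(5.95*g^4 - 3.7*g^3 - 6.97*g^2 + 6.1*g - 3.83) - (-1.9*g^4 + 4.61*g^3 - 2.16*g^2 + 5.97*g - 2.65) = 7.85*g^4 - 8.31*g^3 - 4.81*g^2 + 0.13*g - 1.18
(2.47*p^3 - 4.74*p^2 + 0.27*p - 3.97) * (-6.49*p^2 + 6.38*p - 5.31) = -16.0303*p^5 + 46.5212*p^4 - 45.1092*p^3 + 52.6573*p^2 - 26.7623*p + 21.0807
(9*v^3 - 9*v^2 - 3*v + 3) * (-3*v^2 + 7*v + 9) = -27*v^5 + 90*v^4 + 27*v^3 - 111*v^2 - 6*v + 27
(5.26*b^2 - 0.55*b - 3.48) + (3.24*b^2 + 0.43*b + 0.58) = 8.5*b^2 - 0.12*b - 2.9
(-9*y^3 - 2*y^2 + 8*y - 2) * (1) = -9*y^3 - 2*y^2 + 8*y - 2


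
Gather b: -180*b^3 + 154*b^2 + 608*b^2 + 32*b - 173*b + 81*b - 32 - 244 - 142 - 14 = -180*b^3 + 762*b^2 - 60*b - 432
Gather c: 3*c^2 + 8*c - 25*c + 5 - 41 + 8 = 3*c^2 - 17*c - 28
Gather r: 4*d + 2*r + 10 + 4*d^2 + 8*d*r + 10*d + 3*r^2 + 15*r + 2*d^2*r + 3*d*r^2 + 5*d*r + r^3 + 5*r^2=4*d^2 + 14*d + r^3 + r^2*(3*d + 8) + r*(2*d^2 + 13*d + 17) + 10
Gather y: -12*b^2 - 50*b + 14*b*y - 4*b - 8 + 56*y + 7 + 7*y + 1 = -12*b^2 - 54*b + y*(14*b + 63)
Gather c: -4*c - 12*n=-4*c - 12*n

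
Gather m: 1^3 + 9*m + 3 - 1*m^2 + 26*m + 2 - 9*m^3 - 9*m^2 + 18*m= -9*m^3 - 10*m^2 + 53*m + 6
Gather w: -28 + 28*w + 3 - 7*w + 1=21*w - 24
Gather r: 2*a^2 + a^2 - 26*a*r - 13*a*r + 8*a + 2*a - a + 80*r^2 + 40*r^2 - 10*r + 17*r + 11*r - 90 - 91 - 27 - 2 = 3*a^2 + 9*a + 120*r^2 + r*(18 - 39*a) - 210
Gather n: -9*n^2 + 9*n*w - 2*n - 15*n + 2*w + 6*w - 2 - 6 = -9*n^2 + n*(9*w - 17) + 8*w - 8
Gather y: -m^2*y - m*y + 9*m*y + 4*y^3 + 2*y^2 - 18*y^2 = 4*y^3 - 16*y^2 + y*(-m^2 + 8*m)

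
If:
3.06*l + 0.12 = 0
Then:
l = -0.04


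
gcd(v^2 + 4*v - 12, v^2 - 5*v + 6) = v - 2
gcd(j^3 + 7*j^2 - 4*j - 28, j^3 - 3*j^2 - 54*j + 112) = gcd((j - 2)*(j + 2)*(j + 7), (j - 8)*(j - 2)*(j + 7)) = j^2 + 5*j - 14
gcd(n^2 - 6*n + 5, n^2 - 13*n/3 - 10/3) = n - 5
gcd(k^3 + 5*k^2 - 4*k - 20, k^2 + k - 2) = k + 2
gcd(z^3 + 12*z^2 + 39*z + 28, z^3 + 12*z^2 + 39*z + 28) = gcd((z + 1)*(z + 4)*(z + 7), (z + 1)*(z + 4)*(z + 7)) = z^3 + 12*z^2 + 39*z + 28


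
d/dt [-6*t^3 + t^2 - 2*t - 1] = -18*t^2 + 2*t - 2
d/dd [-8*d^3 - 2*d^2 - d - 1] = -24*d^2 - 4*d - 1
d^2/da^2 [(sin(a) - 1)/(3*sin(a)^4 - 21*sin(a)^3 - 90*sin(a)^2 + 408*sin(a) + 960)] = (-3*sin(a)^9 + 31*sin(a)^8 - 95*sin(a)^7 + 181*sin(a)^6 + 1610*sin(a)^5 - 12076*sin(a)^4 - 18760*sin(a)^3 + 43816*sin(a)^2 - 25760*sin(a) - 47744)/(sin(a)^4 - 7*sin(a)^3 - 30*sin(a)^2 + 136*sin(a) + 320)^3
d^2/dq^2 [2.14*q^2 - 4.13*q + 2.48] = 4.28000000000000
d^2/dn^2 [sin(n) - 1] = -sin(n)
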